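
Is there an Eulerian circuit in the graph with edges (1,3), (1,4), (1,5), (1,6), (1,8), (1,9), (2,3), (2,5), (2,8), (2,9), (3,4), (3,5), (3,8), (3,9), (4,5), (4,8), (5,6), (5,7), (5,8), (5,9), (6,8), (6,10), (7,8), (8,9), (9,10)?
Yes (the graph is connected and all 10 vertices have even degree)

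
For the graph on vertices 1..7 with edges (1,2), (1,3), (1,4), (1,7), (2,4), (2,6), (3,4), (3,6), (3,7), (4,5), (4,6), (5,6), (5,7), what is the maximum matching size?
3 (matching: (1,7), (2,6), (4,5); upper bound floor(n/2) = floor(7/2) = 3)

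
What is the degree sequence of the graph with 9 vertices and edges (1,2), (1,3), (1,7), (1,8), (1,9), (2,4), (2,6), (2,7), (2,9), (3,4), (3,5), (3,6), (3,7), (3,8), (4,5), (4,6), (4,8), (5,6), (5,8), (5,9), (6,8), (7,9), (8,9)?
[6, 6, 5, 5, 5, 5, 5, 5, 4] (degrees: deg(1)=5, deg(2)=5, deg(3)=6, deg(4)=5, deg(5)=5, deg(6)=5, deg(7)=4, deg(8)=6, deg(9)=5)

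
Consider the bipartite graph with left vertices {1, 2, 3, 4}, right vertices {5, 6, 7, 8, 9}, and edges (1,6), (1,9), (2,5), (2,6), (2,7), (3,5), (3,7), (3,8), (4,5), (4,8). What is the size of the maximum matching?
4 (matching: (1,9), (2,6), (3,7), (4,8); upper bound min(|L|,|R|) = min(4,5) = 4)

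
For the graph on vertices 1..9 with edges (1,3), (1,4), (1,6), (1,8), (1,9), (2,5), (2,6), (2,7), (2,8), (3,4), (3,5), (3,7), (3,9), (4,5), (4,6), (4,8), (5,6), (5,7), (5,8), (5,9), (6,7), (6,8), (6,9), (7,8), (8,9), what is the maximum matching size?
4 (matching: (2,5), (3,7), (4,8), (6,9); upper bound floor(n/2) = floor(9/2) = 4)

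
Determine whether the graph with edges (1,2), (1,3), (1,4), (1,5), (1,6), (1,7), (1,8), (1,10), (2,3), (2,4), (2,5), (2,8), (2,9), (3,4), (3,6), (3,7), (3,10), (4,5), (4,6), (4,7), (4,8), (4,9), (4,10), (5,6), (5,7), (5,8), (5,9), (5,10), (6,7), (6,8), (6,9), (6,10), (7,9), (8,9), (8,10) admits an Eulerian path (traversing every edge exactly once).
Yes (the graph is connected and exactly 2 vertices have odd degree: {4, 8}; any Eulerian path must start and end at those)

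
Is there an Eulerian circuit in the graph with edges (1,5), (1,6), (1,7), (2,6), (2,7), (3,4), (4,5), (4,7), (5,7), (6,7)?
No (6 vertices have odd degree: {1, 3, 4, 5, 6, 7}; Eulerian circuit requires 0)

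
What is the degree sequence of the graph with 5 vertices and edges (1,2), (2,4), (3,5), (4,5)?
[2, 2, 2, 1, 1] (degrees: deg(1)=1, deg(2)=2, deg(3)=1, deg(4)=2, deg(5)=2)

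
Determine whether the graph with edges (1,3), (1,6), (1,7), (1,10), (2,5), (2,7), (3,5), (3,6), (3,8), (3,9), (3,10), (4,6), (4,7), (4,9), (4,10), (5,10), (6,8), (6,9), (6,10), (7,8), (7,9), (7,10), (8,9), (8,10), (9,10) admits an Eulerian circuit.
No (2 vertices have odd degree: {5, 8}; Eulerian circuit requires 0)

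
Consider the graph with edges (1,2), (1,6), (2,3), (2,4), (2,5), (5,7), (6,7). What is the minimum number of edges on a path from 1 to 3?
2 (path: 1 -> 2 -> 3, 2 edges)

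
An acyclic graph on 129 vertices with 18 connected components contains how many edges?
111 (Each of the 18 component trees on V_i vertices has V_i - 1 edges; summing gives V - C = 129 - 18 = 111)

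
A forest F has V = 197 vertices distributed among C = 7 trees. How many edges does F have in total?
190 (Each of the 7 component trees on V_i vertices has V_i - 1 edges; summing gives V - C = 197 - 7 = 190)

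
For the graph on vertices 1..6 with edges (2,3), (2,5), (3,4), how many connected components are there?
3 (components: {1}, {2, 3, 4, 5}, {6})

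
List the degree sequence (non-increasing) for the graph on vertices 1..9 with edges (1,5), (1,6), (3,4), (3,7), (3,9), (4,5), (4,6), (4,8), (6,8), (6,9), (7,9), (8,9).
[4, 4, 4, 3, 3, 2, 2, 2, 0] (degrees: deg(1)=2, deg(2)=0, deg(3)=3, deg(4)=4, deg(5)=2, deg(6)=4, deg(7)=2, deg(8)=3, deg(9)=4)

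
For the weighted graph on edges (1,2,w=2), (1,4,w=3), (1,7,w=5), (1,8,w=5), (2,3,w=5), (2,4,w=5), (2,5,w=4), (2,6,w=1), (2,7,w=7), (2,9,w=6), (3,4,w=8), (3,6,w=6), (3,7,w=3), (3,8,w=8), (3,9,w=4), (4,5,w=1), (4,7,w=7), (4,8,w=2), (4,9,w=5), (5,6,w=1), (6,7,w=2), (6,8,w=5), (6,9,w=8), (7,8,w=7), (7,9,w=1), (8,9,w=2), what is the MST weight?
13 (MST edges: (1,2,w=2), (2,6,w=1), (3,7,w=3), (4,5,w=1), (4,8,w=2), (5,6,w=1), (6,7,w=2), (7,9,w=1); sum of weights 2 + 1 + 3 + 1 + 2 + 1 + 2 + 1 = 13)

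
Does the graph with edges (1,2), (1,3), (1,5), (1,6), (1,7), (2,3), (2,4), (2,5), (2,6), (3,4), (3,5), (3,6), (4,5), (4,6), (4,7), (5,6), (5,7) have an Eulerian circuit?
No (6 vertices have odd degree: {1, 2, 3, 4, 6, 7}; Eulerian circuit requires 0)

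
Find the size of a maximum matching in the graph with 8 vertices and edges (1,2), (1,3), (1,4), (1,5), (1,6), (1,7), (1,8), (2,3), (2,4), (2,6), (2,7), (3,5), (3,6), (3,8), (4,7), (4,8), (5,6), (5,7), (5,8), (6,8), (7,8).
4 (matching: (1,5), (2,3), (4,7), (6,8); upper bound floor(n/2) = floor(8/2) = 4)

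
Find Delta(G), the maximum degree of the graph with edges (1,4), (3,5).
1 (attained at vertices 1, 3, 4, 5)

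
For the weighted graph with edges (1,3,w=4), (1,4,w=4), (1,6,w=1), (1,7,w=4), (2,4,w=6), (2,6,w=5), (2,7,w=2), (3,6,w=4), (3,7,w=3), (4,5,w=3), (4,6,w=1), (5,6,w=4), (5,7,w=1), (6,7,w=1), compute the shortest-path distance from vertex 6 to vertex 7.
1 (path: 6 -> 7; weights 1 = 1)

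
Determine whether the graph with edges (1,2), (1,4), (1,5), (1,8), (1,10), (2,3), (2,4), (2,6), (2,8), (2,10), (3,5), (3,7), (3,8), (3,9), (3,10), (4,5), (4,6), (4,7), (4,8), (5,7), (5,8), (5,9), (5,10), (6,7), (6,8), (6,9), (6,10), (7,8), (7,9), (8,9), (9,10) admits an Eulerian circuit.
No (2 vertices have odd degree: {1, 5}; Eulerian circuit requires 0)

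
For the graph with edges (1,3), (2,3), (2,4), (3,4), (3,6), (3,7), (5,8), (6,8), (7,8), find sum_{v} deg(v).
18 (handshake: sum of degrees = 2|E| = 2 x 9 = 18)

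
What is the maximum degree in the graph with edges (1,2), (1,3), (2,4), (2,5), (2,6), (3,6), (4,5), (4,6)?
4 (attained at vertex 2)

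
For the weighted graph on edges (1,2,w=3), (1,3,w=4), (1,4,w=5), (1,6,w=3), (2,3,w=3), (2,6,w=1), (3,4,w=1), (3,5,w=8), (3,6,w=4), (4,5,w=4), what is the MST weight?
12 (MST edges: (1,2,w=3), (2,3,w=3), (2,6,w=1), (3,4,w=1), (4,5,w=4); sum of weights 3 + 3 + 1 + 1 + 4 = 12)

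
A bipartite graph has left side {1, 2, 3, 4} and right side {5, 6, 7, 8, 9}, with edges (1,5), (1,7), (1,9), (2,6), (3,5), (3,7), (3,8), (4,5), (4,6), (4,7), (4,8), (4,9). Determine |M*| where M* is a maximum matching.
4 (matching: (1,9), (2,6), (3,8), (4,7); upper bound min(|L|,|R|) = min(4,5) = 4)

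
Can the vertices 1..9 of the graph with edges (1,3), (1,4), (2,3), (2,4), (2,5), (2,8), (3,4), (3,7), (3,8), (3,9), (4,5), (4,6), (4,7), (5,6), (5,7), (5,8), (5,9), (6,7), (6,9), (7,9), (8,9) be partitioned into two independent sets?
No (odd cycle of length 3: 3 -> 1 -> 4 -> 3)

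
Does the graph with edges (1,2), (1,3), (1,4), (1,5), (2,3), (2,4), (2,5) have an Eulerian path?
Yes — and in fact it has an Eulerian circuit (the graph is connected and all 5 vertices have even degree)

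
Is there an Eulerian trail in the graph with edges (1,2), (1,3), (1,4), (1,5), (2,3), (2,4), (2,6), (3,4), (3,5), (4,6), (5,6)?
Yes (the graph is connected and exactly 2 vertices have odd degree: {5, 6}; any Eulerian path must start and end at those)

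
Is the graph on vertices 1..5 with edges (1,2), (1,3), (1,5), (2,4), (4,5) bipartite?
Yes. Partition: {1, 4}, {2, 3, 5}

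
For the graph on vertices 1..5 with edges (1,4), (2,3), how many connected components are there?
3 (components: {1, 4}, {2, 3}, {5})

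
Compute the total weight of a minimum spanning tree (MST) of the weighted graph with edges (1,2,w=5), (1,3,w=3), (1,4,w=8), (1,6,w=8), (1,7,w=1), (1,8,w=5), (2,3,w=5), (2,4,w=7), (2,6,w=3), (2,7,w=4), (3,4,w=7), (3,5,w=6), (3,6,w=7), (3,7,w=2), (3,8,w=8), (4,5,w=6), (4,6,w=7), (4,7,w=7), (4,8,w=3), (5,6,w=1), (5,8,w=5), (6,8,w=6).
19 (MST edges: (1,7,w=1), (1,8,w=5), (2,6,w=3), (2,7,w=4), (3,7,w=2), (4,8,w=3), (5,6,w=1); sum of weights 1 + 5 + 3 + 4 + 2 + 3 + 1 = 19)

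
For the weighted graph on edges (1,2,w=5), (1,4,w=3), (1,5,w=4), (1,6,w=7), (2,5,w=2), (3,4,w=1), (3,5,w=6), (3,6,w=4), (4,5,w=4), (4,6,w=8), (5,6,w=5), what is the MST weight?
14 (MST edges: (1,4,w=3), (1,5,w=4), (2,5,w=2), (3,4,w=1), (3,6,w=4); sum of weights 3 + 4 + 2 + 1 + 4 = 14)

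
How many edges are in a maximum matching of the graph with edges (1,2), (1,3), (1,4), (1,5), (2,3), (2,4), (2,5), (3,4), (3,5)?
2 (matching: (1,4), (3,5); upper bound floor(n/2) = floor(5/2) = 2)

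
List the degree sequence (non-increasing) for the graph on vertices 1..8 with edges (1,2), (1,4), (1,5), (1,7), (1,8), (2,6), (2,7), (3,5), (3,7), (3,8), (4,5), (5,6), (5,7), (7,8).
[5, 5, 5, 3, 3, 3, 2, 2] (degrees: deg(1)=5, deg(2)=3, deg(3)=3, deg(4)=2, deg(5)=5, deg(6)=2, deg(7)=5, deg(8)=3)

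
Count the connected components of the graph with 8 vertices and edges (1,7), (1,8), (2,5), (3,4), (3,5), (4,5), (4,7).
2 (components: {1, 2, 3, 4, 5, 7, 8}, {6})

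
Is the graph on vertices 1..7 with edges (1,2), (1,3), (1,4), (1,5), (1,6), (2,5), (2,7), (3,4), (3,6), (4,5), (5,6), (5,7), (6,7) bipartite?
No (odd cycle of length 3: 4 -> 1 -> 5 -> 4)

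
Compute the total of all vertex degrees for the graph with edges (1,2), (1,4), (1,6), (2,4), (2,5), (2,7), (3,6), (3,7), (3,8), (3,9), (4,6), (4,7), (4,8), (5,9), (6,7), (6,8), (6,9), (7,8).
36 (handshake: sum of degrees = 2|E| = 2 x 18 = 36)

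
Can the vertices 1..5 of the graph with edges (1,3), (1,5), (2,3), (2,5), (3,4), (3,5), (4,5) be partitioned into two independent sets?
No (odd cycle of length 3: 3 -> 1 -> 5 -> 3)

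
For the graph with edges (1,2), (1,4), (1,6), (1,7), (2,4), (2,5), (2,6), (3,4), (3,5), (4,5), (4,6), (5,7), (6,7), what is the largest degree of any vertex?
5 (attained at vertex 4)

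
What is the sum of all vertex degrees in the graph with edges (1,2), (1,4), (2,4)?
6 (handshake: sum of degrees = 2|E| = 2 x 3 = 6)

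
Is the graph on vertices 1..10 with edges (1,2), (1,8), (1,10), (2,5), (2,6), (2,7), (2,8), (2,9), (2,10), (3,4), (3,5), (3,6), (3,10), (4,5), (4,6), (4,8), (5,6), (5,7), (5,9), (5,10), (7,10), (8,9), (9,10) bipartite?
No (odd cycle of length 3: 10 -> 1 -> 2 -> 10)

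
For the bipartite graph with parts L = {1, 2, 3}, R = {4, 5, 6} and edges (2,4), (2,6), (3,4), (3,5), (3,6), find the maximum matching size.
2 (matching: (2,6), (3,5); upper bound min(|L|,|R|) = min(3,3) = 3)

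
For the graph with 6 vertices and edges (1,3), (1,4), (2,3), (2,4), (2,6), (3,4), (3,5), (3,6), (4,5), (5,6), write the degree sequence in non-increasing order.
[5, 4, 3, 3, 3, 2] (degrees: deg(1)=2, deg(2)=3, deg(3)=5, deg(4)=4, deg(5)=3, deg(6)=3)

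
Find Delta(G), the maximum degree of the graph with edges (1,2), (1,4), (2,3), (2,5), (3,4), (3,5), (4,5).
3 (attained at vertices 2, 3, 4, 5)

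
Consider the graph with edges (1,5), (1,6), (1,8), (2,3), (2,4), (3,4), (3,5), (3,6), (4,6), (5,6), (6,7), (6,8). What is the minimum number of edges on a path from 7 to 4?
2 (path: 7 -> 6 -> 4, 2 edges)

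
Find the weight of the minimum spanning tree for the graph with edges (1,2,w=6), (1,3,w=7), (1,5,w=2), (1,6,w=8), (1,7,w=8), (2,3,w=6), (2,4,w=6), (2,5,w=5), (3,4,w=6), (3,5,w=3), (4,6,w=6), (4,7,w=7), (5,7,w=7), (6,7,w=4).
26 (MST edges: (1,5,w=2), (2,4,w=6), (2,5,w=5), (3,5,w=3), (4,6,w=6), (6,7,w=4); sum of weights 2 + 6 + 5 + 3 + 6 + 4 = 26)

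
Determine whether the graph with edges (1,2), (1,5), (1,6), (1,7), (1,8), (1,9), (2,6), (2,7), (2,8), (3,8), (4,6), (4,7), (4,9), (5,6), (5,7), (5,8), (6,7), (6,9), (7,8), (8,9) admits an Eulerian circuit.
No (2 vertices have odd degree: {3, 4}; Eulerian circuit requires 0)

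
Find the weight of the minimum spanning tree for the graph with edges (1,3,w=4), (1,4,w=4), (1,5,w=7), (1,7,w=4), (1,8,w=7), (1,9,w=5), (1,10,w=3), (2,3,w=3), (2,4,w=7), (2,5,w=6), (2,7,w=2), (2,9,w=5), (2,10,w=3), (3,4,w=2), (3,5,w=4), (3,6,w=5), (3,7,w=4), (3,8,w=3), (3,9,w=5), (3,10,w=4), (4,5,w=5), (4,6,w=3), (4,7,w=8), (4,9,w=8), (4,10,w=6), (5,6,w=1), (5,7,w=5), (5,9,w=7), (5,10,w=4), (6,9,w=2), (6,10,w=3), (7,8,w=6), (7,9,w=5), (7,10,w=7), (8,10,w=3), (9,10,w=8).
22 (MST edges: (1,10,w=3), (2,3,w=3), (2,7,w=2), (2,10,w=3), (3,4,w=2), (3,8,w=3), (4,6,w=3), (5,6,w=1), (6,9,w=2); sum of weights 3 + 3 + 2 + 3 + 2 + 3 + 3 + 1 + 2 = 22)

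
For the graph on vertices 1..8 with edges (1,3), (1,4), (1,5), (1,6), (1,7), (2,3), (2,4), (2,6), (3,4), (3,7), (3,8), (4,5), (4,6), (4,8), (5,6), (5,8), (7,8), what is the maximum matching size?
4 (matching: (1,7), (2,4), (3,8), (5,6); upper bound floor(n/2) = floor(8/2) = 4)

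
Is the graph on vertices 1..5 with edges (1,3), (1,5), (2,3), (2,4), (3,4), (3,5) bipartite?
No (odd cycle of length 3: 3 -> 1 -> 5 -> 3)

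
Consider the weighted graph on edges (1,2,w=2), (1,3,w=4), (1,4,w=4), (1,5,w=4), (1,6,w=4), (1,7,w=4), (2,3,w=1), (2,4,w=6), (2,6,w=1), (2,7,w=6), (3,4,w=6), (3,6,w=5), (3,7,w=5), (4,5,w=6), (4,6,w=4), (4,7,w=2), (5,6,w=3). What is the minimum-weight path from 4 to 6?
4 (path: 4 -> 6; weights 4 = 4)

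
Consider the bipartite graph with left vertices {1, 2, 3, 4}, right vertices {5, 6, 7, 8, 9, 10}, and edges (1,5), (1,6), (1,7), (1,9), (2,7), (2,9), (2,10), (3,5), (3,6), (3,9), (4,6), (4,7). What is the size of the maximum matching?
4 (matching: (1,9), (2,10), (3,6), (4,7); upper bound min(|L|,|R|) = min(4,6) = 4)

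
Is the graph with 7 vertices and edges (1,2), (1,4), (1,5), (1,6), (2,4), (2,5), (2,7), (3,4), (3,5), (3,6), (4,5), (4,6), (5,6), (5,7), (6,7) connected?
Yes (BFS from 1 visits [1, 2, 4, 5, 6, 7, 3] — all 7 vertices reached)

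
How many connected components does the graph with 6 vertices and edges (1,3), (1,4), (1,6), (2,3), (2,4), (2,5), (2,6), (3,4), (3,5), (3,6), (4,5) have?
1 (components: {1, 2, 3, 4, 5, 6})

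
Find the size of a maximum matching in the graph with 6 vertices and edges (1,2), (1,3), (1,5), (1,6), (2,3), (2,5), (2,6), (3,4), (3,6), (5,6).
3 (matching: (1,5), (2,6), (3,4); upper bound floor(n/2) = floor(6/2) = 3)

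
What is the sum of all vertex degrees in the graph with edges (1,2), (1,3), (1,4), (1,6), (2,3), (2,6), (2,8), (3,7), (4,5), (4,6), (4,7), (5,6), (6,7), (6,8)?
28 (handshake: sum of degrees = 2|E| = 2 x 14 = 28)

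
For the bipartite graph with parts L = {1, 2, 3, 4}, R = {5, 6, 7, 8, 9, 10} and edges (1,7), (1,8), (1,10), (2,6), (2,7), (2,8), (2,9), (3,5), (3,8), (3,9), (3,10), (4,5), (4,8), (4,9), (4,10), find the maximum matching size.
4 (matching: (1,10), (2,7), (3,8), (4,9); upper bound min(|L|,|R|) = min(4,6) = 4)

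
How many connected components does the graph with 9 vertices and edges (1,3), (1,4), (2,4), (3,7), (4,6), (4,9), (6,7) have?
3 (components: {1, 2, 3, 4, 6, 7, 9}, {5}, {8})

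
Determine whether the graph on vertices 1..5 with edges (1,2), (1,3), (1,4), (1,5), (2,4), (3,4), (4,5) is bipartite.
No (odd cycle of length 3: 2 -> 1 -> 4 -> 2)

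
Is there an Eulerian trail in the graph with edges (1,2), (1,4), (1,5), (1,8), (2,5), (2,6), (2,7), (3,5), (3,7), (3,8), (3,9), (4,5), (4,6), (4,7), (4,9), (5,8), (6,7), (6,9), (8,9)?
Yes (the graph is connected and exactly 2 vertices have odd degree: {4, 5}; any Eulerian path must start and end at those)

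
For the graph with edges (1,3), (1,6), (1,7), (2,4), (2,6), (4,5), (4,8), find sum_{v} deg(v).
14 (handshake: sum of degrees = 2|E| = 2 x 7 = 14)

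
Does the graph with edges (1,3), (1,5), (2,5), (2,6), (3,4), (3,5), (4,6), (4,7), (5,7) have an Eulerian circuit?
No (2 vertices have odd degree: {3, 4}; Eulerian circuit requires 0)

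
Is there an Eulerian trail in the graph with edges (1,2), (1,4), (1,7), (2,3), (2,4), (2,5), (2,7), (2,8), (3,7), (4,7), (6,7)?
No (6 vertices have odd degree: {1, 4, 5, 6, 7, 8}; Eulerian path requires 0 or 2)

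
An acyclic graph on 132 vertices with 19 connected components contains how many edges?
113 (Each of the 19 component trees on V_i vertices has V_i - 1 edges; summing gives V - C = 132 - 19 = 113)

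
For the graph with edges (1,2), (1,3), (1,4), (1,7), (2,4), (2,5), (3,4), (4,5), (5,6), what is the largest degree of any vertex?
4 (attained at vertices 1, 4)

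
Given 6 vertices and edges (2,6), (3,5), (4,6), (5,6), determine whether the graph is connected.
No, it has 2 components: {1}, {2, 3, 4, 5, 6}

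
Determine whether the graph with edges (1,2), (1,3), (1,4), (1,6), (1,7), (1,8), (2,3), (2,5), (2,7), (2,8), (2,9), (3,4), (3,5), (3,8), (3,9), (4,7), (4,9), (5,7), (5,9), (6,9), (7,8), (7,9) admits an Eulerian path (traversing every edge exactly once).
Yes — and in fact it has an Eulerian circuit (the graph is connected and all 9 vertices have even degree)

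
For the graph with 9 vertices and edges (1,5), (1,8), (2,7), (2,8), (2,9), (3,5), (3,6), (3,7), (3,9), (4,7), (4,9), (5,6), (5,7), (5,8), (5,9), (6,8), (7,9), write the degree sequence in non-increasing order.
[6, 5, 5, 4, 4, 3, 3, 2, 2] (degrees: deg(1)=2, deg(2)=3, deg(3)=4, deg(4)=2, deg(5)=6, deg(6)=3, deg(7)=5, deg(8)=4, deg(9)=5)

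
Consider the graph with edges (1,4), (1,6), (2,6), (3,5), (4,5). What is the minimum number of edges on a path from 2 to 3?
5 (path: 2 -> 6 -> 1 -> 4 -> 5 -> 3, 5 edges)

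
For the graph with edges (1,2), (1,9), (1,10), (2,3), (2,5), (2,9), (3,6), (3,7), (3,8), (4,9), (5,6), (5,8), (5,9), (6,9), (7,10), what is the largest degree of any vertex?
5 (attained at vertex 9)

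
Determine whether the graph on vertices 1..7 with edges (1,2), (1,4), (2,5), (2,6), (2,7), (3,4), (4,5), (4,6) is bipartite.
Yes. Partition: {1, 3, 5, 6, 7}, {2, 4}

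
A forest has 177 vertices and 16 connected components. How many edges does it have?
161 (Each of the 16 component trees on V_i vertices has V_i - 1 edges; summing gives V - C = 177 - 16 = 161)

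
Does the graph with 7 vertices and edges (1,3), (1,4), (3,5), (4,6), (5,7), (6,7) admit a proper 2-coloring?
Yes. Partition: {1, 2, 5, 6}, {3, 4, 7}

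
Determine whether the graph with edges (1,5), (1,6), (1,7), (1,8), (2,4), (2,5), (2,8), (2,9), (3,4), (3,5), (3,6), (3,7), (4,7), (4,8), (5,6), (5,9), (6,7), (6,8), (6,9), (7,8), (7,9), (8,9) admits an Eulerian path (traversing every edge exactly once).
Yes (the graph is connected and exactly 2 vertices have odd degree: {5, 9}; any Eulerian path must start and end at those)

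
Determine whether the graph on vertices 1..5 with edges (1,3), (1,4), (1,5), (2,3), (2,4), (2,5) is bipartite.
Yes. Partition: {1, 2}, {3, 4, 5}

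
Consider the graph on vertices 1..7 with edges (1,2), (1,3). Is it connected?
No, it has 5 components: {1, 2, 3}, {4}, {5}, {6}, {7}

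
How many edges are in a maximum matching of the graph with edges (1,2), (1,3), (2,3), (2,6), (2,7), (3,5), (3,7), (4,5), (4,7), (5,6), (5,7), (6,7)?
3 (matching: (2,6), (3,5), (4,7); upper bound floor(n/2) = floor(7/2) = 3)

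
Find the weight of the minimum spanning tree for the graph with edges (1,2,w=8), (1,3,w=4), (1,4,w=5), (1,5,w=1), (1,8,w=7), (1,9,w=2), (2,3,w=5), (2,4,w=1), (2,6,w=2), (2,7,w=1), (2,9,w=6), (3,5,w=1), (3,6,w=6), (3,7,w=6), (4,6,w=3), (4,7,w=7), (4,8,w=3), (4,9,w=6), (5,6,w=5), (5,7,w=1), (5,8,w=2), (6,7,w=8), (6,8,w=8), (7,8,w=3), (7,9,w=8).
11 (MST edges: (1,5,w=1), (1,9,w=2), (2,4,w=1), (2,6,w=2), (2,7,w=1), (3,5,w=1), (5,7,w=1), (5,8,w=2); sum of weights 1 + 2 + 1 + 2 + 1 + 1 + 1 + 2 = 11)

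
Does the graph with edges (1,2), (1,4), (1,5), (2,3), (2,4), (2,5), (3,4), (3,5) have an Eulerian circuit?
No (4 vertices have odd degree: {1, 3, 4, 5}; Eulerian circuit requires 0)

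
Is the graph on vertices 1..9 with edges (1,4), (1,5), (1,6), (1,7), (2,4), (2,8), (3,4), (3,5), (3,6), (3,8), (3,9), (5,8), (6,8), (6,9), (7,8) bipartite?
No (odd cycle of length 5: 8 -> 7 -> 1 -> 4 -> 2 -> 8)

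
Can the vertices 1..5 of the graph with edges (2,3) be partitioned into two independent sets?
Yes. Partition: {1, 2, 4, 5}, {3}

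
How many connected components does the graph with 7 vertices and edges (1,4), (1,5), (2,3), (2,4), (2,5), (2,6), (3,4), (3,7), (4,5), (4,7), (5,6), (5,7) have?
1 (components: {1, 2, 3, 4, 5, 6, 7})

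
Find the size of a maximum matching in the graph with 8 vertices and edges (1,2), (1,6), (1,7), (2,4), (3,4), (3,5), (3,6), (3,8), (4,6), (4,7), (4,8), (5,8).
4 (matching: (1,2), (3,6), (4,7), (5,8); upper bound floor(n/2) = floor(8/2) = 4)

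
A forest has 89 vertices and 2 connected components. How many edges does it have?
87 (Each of the 2 component trees on V_i vertices has V_i - 1 edges; summing gives V - C = 89 - 2 = 87)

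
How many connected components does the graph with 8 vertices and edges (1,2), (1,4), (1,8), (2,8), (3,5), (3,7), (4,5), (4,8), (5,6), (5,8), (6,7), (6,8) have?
1 (components: {1, 2, 3, 4, 5, 6, 7, 8})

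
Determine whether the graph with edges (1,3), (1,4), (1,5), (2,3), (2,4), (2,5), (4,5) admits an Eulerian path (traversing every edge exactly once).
No (4 vertices have odd degree: {1, 2, 4, 5}; Eulerian path requires 0 or 2)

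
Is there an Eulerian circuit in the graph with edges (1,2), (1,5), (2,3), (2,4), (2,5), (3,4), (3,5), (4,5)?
No (2 vertices have odd degree: {3, 4}; Eulerian circuit requires 0)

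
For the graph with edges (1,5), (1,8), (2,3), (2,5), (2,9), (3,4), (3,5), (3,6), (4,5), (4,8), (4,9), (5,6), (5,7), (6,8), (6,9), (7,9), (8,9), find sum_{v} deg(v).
34 (handshake: sum of degrees = 2|E| = 2 x 17 = 34)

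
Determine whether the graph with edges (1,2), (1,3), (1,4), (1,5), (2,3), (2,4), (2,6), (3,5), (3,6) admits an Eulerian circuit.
Yes (the graph is connected and all 6 vertices have even degree)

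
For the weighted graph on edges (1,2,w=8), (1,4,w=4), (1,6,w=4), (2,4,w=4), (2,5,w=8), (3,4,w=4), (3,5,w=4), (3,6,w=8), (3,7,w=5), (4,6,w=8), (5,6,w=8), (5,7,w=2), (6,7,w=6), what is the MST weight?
22 (MST edges: (1,4,w=4), (1,6,w=4), (2,4,w=4), (3,4,w=4), (3,5,w=4), (5,7,w=2); sum of weights 4 + 4 + 4 + 4 + 4 + 2 = 22)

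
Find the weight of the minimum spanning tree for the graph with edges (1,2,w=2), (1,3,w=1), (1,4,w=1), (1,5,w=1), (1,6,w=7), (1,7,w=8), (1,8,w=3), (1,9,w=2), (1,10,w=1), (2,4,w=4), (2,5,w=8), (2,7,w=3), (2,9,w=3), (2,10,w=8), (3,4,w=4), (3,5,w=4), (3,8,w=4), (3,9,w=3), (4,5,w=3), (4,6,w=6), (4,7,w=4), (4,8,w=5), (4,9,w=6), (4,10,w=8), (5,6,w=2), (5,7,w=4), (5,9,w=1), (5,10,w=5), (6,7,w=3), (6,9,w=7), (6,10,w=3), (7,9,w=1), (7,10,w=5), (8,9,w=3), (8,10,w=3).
13 (MST edges: (1,2,w=2), (1,3,w=1), (1,4,w=1), (1,5,w=1), (1,8,w=3), (1,10,w=1), (5,6,w=2), (5,9,w=1), (7,9,w=1); sum of weights 2 + 1 + 1 + 1 + 3 + 1 + 2 + 1 + 1 = 13)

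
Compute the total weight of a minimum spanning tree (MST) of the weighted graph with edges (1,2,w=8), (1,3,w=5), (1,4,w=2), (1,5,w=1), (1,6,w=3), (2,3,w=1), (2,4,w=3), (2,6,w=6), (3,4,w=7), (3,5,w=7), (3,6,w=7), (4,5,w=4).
10 (MST edges: (1,4,w=2), (1,5,w=1), (1,6,w=3), (2,3,w=1), (2,4,w=3); sum of weights 2 + 1 + 3 + 1 + 3 = 10)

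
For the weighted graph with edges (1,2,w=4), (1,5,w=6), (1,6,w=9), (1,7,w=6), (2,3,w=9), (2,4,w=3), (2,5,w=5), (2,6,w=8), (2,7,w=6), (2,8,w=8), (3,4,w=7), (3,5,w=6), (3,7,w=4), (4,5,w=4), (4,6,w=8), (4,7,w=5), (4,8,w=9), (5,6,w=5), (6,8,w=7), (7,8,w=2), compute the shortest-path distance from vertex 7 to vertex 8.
2 (path: 7 -> 8; weights 2 = 2)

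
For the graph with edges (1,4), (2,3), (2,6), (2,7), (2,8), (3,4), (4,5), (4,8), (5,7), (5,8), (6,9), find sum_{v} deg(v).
22 (handshake: sum of degrees = 2|E| = 2 x 11 = 22)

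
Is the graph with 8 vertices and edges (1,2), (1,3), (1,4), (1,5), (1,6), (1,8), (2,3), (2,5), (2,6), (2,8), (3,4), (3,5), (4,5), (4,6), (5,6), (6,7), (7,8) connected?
Yes (BFS from 1 visits [1, 2, 3, 4, 5, 6, 8, 7] — all 8 vertices reached)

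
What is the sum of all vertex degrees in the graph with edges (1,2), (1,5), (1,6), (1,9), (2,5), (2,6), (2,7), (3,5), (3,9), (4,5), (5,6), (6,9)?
24 (handshake: sum of degrees = 2|E| = 2 x 12 = 24)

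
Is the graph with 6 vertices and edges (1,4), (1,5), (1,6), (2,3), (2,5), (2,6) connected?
Yes (BFS from 1 visits [1, 4, 5, 6, 2, 3] — all 6 vertices reached)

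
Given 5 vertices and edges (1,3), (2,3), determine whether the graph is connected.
No, it has 3 components: {1, 2, 3}, {4}, {5}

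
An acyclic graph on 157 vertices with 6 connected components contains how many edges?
151 (Each of the 6 component trees on V_i vertices has V_i - 1 edges; summing gives V - C = 157 - 6 = 151)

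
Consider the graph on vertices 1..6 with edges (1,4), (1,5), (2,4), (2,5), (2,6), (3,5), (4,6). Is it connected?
Yes (BFS from 1 visits [1, 4, 5, 2, 6, 3] — all 6 vertices reached)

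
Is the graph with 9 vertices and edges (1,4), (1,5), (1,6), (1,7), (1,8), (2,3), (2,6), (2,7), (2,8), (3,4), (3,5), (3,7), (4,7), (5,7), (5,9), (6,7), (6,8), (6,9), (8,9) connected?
Yes (BFS from 1 visits [1, 4, 5, 6, 7, 8, 3, 9, 2] — all 9 vertices reached)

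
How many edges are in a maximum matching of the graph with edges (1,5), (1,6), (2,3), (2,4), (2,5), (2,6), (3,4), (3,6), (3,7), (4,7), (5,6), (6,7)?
3 (matching: (2,5), (3,6), (4,7); upper bound floor(n/2) = floor(7/2) = 3)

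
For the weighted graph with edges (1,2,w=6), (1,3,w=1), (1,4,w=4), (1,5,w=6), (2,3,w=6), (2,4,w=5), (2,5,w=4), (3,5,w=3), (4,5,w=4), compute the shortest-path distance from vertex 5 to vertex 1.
4 (path: 5 -> 3 -> 1; weights 3 + 1 = 4)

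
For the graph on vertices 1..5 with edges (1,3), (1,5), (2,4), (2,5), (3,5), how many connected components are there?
1 (components: {1, 2, 3, 4, 5})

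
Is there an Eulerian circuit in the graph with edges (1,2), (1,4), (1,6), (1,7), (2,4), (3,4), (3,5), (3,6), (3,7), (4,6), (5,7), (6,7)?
Yes (the graph is connected and all 7 vertices have even degree)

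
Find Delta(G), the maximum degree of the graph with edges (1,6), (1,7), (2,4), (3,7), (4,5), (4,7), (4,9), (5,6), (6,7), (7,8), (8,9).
5 (attained at vertex 7)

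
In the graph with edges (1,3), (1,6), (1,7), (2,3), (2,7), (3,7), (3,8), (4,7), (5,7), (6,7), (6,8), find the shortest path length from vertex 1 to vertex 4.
2 (path: 1 -> 7 -> 4, 2 edges)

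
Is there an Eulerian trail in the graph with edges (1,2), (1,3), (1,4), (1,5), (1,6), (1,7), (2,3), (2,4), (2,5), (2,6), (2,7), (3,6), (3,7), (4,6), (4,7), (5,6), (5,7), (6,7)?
Yes — and in fact it has an Eulerian circuit (the graph is connected and all 7 vertices have even degree)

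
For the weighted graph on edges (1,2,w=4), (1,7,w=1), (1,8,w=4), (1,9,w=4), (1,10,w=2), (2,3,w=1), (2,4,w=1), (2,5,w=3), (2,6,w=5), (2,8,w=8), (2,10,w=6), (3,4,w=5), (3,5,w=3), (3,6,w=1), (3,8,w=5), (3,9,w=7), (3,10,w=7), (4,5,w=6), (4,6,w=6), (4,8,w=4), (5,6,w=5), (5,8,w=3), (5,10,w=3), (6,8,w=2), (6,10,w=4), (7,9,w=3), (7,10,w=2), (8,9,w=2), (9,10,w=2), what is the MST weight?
15 (MST edges: (1,7,w=1), (1,10,w=2), (2,3,w=1), (2,4,w=1), (2,5,w=3), (3,6,w=1), (6,8,w=2), (8,9,w=2), (9,10,w=2); sum of weights 1 + 2 + 1 + 1 + 3 + 1 + 2 + 2 + 2 = 15)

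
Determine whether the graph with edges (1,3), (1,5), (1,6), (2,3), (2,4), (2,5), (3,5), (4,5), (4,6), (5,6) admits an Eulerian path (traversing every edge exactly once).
No (6 vertices have odd degree: {1, 2, 3, 4, 5, 6}; Eulerian path requires 0 or 2)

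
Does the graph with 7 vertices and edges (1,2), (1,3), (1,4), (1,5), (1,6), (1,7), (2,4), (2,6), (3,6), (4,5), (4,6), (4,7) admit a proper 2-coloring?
No (odd cycle of length 3: 3 -> 1 -> 6 -> 3)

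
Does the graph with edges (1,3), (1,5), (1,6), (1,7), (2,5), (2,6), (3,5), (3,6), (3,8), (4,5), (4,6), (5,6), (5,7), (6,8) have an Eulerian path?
Yes — and in fact it has an Eulerian circuit (the graph is connected and all 8 vertices have even degree)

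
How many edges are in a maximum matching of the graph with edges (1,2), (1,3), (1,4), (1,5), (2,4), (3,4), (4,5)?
2 (matching: (1,3), (4,5); upper bound floor(n/2) = floor(5/2) = 2)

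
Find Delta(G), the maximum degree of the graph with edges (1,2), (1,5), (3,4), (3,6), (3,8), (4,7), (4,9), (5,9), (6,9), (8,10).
3 (attained at vertices 3, 4, 9)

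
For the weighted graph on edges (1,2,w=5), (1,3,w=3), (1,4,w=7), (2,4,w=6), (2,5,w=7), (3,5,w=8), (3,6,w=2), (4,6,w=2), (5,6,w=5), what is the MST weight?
17 (MST edges: (1,2,w=5), (1,3,w=3), (3,6,w=2), (4,6,w=2), (5,6,w=5); sum of weights 5 + 3 + 2 + 2 + 5 = 17)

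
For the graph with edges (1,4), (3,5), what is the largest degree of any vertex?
1 (attained at vertices 1, 3, 4, 5)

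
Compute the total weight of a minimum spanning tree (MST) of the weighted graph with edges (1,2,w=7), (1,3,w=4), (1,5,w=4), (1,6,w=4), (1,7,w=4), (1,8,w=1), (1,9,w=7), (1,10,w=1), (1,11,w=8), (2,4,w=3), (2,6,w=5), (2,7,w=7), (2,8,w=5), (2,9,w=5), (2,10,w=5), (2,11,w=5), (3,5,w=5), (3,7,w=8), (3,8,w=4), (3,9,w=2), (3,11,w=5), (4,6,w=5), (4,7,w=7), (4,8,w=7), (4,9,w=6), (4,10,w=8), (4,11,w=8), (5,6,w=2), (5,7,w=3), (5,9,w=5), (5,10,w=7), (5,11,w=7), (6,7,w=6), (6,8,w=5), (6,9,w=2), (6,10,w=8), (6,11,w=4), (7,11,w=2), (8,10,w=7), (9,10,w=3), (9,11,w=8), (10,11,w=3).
24 (MST edges: (1,8,w=1), (1,10,w=1), (2,4,w=3), (2,6,w=5), (3,9,w=2), (5,6,w=2), (5,7,w=3), (6,9,w=2), (7,11,w=2), (9,10,w=3); sum of weights 1 + 1 + 3 + 5 + 2 + 2 + 3 + 2 + 2 + 3 = 24)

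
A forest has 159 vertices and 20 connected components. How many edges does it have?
139 (Each of the 20 component trees on V_i vertices has V_i - 1 edges; summing gives V - C = 159 - 20 = 139)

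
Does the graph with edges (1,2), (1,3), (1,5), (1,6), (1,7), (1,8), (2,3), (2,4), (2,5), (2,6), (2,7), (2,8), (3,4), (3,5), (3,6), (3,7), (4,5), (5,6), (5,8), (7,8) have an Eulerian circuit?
No (2 vertices have odd degree: {2, 4}; Eulerian circuit requires 0)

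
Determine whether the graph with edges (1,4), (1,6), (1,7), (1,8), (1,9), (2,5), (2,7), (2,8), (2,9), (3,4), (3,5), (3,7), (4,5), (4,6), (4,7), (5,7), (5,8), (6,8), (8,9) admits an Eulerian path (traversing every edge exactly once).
No (8 vertices have odd degree: {1, 3, 4, 5, 6, 7, 8, 9}; Eulerian path requires 0 or 2)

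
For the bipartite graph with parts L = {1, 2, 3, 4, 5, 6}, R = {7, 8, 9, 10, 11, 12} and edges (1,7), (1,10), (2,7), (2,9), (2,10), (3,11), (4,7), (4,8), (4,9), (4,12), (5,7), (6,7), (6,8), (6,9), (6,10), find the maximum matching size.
6 (matching: (1,10), (2,9), (3,11), (4,12), (5,7), (6,8); upper bound min(|L|,|R|) = min(6,6) = 6)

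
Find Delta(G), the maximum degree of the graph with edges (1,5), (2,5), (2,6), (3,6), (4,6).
3 (attained at vertex 6)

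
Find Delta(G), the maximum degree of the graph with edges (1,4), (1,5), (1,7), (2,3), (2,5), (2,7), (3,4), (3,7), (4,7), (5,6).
4 (attained at vertex 7)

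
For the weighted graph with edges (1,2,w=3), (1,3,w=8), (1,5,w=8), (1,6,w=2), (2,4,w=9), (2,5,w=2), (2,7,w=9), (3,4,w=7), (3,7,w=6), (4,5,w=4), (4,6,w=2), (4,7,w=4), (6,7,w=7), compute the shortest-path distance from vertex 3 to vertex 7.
6 (path: 3 -> 7; weights 6 = 6)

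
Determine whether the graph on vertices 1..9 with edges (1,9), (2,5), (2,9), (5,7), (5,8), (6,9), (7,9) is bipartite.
Yes. Partition: {1, 2, 3, 4, 6, 7, 8}, {5, 9}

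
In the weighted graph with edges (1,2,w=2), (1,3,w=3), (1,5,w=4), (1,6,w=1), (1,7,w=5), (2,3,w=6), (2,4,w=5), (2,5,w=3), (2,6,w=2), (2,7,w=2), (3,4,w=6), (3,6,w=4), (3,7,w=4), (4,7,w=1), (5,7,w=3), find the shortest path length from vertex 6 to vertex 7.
4 (path: 6 -> 2 -> 7; weights 2 + 2 = 4)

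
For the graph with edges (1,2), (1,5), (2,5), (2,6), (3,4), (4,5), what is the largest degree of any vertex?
3 (attained at vertices 2, 5)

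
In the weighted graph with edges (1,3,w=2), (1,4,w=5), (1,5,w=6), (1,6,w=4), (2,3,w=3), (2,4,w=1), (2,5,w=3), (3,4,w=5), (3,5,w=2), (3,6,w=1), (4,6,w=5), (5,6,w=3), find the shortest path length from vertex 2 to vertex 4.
1 (path: 2 -> 4; weights 1 = 1)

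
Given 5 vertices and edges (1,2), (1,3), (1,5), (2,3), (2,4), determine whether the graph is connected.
Yes (BFS from 1 visits [1, 2, 3, 5, 4] — all 5 vertices reached)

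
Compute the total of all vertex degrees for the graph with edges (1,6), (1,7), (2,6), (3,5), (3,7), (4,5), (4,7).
14 (handshake: sum of degrees = 2|E| = 2 x 7 = 14)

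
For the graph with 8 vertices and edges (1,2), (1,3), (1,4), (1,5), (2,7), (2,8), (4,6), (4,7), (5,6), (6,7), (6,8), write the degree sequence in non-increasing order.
[4, 4, 3, 3, 3, 2, 2, 1] (degrees: deg(1)=4, deg(2)=3, deg(3)=1, deg(4)=3, deg(5)=2, deg(6)=4, deg(7)=3, deg(8)=2)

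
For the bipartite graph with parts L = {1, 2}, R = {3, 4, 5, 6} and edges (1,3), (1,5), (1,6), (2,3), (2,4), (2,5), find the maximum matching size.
2 (matching: (1,6), (2,5); upper bound min(|L|,|R|) = min(2,4) = 2)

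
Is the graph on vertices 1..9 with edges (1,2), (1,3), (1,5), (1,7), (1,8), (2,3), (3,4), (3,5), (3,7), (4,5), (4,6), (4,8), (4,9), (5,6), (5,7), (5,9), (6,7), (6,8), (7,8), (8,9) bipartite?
No (odd cycle of length 3: 3 -> 1 -> 2 -> 3)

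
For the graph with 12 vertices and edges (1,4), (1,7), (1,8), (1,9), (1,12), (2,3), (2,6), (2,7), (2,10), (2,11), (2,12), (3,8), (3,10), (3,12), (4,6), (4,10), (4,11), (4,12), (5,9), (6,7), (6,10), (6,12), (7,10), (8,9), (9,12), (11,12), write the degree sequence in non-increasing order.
[7, 6, 5, 5, 5, 5, 4, 4, 4, 3, 3, 1] (degrees: deg(1)=5, deg(2)=6, deg(3)=4, deg(4)=5, deg(5)=1, deg(6)=5, deg(7)=4, deg(8)=3, deg(9)=4, deg(10)=5, deg(11)=3, deg(12)=7)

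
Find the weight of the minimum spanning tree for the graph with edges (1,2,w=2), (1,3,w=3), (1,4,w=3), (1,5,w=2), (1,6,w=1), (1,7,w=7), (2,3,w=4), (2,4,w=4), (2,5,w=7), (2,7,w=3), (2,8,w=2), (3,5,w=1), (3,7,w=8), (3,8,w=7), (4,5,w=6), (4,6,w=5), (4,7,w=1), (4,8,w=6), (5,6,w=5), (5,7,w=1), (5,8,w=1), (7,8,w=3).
9 (MST edges: (1,2,w=2), (1,5,w=2), (1,6,w=1), (3,5,w=1), (4,7,w=1), (5,7,w=1), (5,8,w=1); sum of weights 2 + 2 + 1 + 1 + 1 + 1 + 1 = 9)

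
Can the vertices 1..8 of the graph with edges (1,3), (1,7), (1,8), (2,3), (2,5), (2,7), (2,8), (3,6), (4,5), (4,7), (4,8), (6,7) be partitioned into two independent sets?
Yes. Partition: {1, 2, 4, 6}, {3, 5, 7, 8}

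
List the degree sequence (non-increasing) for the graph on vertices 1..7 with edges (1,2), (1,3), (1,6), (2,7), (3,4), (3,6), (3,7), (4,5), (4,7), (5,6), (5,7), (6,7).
[5, 4, 4, 3, 3, 3, 2] (degrees: deg(1)=3, deg(2)=2, deg(3)=4, deg(4)=3, deg(5)=3, deg(6)=4, deg(7)=5)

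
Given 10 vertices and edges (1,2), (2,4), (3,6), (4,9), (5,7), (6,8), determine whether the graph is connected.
No, it has 4 components: {1, 2, 4, 9}, {3, 6, 8}, {5, 7}, {10}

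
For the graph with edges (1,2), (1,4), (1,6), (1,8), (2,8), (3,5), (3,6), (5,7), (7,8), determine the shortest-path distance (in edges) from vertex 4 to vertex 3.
3 (path: 4 -> 1 -> 6 -> 3, 3 edges)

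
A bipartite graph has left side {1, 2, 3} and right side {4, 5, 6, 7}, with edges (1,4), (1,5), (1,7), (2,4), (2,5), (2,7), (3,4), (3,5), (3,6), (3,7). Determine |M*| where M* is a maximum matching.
3 (matching: (1,7), (2,5), (3,6); upper bound min(|L|,|R|) = min(3,4) = 3)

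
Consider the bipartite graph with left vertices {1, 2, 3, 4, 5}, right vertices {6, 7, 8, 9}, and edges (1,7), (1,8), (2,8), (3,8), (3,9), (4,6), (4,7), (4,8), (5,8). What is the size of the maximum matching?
4 (matching: (1,7), (2,8), (3,9), (4,6); upper bound min(|L|,|R|) = min(5,4) = 4)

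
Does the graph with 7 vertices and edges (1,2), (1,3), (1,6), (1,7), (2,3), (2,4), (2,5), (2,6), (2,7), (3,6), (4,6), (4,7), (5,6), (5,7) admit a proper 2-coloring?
No (odd cycle of length 3: 6 -> 1 -> 2 -> 6)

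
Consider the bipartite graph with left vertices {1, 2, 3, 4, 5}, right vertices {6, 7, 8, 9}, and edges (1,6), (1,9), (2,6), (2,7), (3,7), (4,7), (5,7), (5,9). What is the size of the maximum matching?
3 (matching: (1,9), (2,6), (3,7); upper bound min(|L|,|R|) = min(5,4) = 4)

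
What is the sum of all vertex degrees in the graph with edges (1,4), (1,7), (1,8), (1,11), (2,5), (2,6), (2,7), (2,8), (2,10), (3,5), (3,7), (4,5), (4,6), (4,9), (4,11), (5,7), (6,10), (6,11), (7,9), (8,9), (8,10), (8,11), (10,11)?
46 (handshake: sum of degrees = 2|E| = 2 x 23 = 46)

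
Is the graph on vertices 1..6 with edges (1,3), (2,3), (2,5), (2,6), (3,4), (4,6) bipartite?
Yes. Partition: {1, 2, 4}, {3, 5, 6}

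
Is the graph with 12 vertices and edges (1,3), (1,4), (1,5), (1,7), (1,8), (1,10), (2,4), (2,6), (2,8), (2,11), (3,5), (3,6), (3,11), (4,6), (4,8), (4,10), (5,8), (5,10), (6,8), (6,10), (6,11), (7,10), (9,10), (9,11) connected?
No, it has 2 components: {1, 2, 3, 4, 5, 6, 7, 8, 9, 10, 11}, {12}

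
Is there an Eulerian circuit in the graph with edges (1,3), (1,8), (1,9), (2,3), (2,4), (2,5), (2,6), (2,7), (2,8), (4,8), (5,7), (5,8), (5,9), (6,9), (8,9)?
No (2 vertices have odd degree: {1, 8}; Eulerian circuit requires 0)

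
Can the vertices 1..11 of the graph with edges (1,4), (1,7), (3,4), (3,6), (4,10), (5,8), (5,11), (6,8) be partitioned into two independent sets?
Yes. Partition: {1, 2, 3, 8, 9, 10, 11}, {4, 5, 6, 7}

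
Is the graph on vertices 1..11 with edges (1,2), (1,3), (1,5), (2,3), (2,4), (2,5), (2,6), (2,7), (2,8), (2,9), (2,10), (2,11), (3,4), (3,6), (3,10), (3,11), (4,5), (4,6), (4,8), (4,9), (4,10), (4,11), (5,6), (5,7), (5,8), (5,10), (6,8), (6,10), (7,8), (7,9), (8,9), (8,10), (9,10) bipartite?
No (odd cycle of length 3: 5 -> 1 -> 2 -> 5)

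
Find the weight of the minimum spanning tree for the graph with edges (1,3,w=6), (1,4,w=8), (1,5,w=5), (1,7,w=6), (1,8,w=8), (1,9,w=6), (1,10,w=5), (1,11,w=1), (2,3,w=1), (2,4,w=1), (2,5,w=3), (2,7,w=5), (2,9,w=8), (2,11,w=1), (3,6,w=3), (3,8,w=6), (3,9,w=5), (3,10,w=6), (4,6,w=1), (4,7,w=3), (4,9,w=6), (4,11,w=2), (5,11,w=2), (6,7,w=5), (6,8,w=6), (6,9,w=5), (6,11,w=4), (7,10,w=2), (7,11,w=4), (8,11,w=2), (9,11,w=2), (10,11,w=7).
16 (MST edges: (1,11,w=1), (2,3,w=1), (2,4,w=1), (2,11,w=1), (4,6,w=1), (4,7,w=3), (5,11,w=2), (7,10,w=2), (8,11,w=2), (9,11,w=2); sum of weights 1 + 1 + 1 + 1 + 1 + 3 + 2 + 2 + 2 + 2 = 16)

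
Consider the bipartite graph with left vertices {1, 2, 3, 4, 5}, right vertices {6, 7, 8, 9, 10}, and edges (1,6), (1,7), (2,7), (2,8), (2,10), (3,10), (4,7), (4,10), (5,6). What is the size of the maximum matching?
4 (matching: (1,7), (2,8), (3,10), (5,6); upper bound min(|L|,|R|) = min(5,5) = 5)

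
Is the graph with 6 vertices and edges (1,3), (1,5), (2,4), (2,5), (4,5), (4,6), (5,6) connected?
Yes (BFS from 1 visits [1, 3, 5, 2, 4, 6] — all 6 vertices reached)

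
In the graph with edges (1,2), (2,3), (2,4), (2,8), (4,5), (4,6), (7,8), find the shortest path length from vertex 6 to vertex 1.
3 (path: 6 -> 4 -> 2 -> 1, 3 edges)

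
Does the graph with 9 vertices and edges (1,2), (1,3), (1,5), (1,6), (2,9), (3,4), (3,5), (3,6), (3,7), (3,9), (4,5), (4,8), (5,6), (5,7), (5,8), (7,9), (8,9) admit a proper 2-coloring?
No (odd cycle of length 3: 3 -> 1 -> 5 -> 3)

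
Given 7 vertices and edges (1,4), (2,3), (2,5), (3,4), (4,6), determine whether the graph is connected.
No, it has 2 components: {1, 2, 3, 4, 5, 6}, {7}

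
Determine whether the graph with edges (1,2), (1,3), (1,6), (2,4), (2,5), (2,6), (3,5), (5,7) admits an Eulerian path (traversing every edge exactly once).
No (4 vertices have odd degree: {1, 4, 5, 7}; Eulerian path requires 0 or 2)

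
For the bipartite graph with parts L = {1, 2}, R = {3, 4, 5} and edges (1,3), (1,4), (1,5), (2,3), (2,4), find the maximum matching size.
2 (matching: (1,5), (2,4); upper bound min(|L|,|R|) = min(2,3) = 2)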